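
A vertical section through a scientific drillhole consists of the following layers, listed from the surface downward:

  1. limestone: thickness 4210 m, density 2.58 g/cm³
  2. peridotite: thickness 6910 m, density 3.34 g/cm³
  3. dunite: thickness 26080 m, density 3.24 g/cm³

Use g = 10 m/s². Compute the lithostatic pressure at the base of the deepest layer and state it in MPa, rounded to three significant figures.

limestone: 2580 kg/m³ × 10 m/s² × 4210 m = 1.086×10^8 Pa = 108.6 MPa
peridotite: 3340 kg/m³ × 10 m/s² × 6910 m = 2.308×10^8 Pa = 230.8 MPa
dunite: 3240 kg/m³ × 10 m/s² × 26080 m = 8.450×10^8 Pa = 845.0 MPa
Total = 108.6 + 230.8 + 845.0 = 1184.4 MPa

1180 MPa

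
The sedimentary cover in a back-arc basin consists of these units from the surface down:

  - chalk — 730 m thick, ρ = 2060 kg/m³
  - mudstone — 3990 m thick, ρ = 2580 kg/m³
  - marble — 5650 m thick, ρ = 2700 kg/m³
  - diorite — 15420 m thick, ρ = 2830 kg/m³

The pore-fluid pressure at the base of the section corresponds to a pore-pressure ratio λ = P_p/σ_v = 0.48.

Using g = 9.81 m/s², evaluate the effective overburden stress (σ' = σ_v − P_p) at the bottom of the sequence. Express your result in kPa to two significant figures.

360000 kPa

Overburden (lithostatic) stress σ_v:
chalk: 2060 kg/m³ × 9.81 m/s² × 730 m = 1.475×10^7 Pa = 14.75 MPa
mudstone: 2580 kg/m³ × 9.81 m/s² × 3990 m = 1.010×10^8 Pa = 101.0 MPa
marble: 2700 kg/m³ × 9.81 m/s² × 5650 m = 1.497×10^8 Pa = 149.7 MPa
diorite: 2830 kg/m³ × 9.81 m/s² × 15420 m = 4.281×10^8 Pa = 428.1 MPa
Total = 14.75 + 101.0 + 149.7 + 428.1 = 693.48 MPa
Pore pressure P_p = λ·σ_v = 0.48 × 693.5 MPa = 332.9 MPa
Effective stress σ' = σ_v − P_p = 693.5 − 332.9 = 360.61 MPa = 3.6061×10^5 kPa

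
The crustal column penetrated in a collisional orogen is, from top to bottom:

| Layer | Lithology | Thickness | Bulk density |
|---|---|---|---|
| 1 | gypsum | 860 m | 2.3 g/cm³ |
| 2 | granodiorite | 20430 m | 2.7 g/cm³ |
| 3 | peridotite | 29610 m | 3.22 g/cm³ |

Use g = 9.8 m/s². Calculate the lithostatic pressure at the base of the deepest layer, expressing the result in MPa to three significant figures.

gypsum: 2300 kg/m³ × 9.8 m/s² × 860 m = 1.938×10^7 Pa = 19.38 MPa
granodiorite: 2700 kg/m³ × 9.8 m/s² × 20430 m = 5.406×10^8 Pa = 540.6 MPa
peridotite: 3220 kg/m³ × 9.8 m/s² × 29610 m = 9.344×10^8 Pa = 934.4 MPa
Total = 19.38 + 540.6 + 934.4 = 1494.3 MPa

1490 MPa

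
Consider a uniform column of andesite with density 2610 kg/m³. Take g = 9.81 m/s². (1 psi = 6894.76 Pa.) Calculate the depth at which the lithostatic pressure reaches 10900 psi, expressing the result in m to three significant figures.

2940 m

h = P/(ρg) = 10900 psi / (2610 kg/m³ × 9.81 m/s²) = 7.515×10^7 Pa / 25604 Pa/m = 2935.2 m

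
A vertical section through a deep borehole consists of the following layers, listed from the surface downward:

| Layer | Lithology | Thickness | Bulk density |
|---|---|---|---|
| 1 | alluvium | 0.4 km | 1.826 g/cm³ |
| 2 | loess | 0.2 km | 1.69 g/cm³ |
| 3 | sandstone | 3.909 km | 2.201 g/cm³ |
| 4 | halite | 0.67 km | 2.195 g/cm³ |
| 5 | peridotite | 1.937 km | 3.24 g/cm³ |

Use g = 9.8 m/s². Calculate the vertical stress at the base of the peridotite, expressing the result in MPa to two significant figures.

170 MPa

alluvium: 1826 kg/m³ × 9.8 m/s² × 400 m = 7.158×10^6 Pa = 7.158 MPa
loess: 1690 kg/m³ × 9.8 m/s² × 200 m = 3.312×10^6 Pa = 3.312 MPa
sandstone: 2201 kg/m³ × 9.8 m/s² × 3909 m = 8.432×10^7 Pa = 84.32 MPa
halite: 2195 kg/m³ × 9.8 m/s² × 670 m = 1.441×10^7 Pa = 14.41 MPa
peridotite: 3240 kg/m³ × 9.8 m/s² × 1937 m = 6.150×10^7 Pa = 61.50 MPa
Total = 7.158 + 3.312 + 84.32 + 14.41 + 61.50 = 170.70 MPa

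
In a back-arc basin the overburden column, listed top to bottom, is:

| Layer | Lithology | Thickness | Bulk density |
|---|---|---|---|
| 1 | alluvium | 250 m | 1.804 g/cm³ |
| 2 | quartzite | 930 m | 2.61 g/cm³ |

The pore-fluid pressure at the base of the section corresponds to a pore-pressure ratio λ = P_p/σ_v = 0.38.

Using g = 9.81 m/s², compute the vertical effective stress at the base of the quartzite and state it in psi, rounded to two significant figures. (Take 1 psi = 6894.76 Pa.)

Overburden (lithostatic) stress σ_v:
alluvium: 1804 kg/m³ × 9.81 m/s² × 250 m = 4.424×10^6 Pa = 4.424 MPa
quartzite: 2610 kg/m³ × 9.81 m/s² × 930 m = 2.381×10^7 Pa = 23.81 MPa
Total = 4.424 + 23.81 = 28.236 MPa
Pore pressure P_p = λ·σ_v = 0.38 × 28.24 MPa = 10.73 MPa
Effective stress σ' = σ_v − P_p = 28.24 − 10.73 = 17.506 MPa = 2539.1 psi

2500 psi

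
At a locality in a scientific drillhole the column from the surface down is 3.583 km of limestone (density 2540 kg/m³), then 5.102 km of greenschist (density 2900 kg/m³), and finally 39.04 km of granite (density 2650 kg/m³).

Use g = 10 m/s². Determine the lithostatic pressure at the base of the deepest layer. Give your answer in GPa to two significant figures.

1.3 GPa

limestone: 2540 kg/m³ × 10 m/s² × 3583 m = 9.101×10^7 Pa = 0.09101 GPa
greenschist: 2900 kg/m³ × 10 m/s² × 5102 m = 1.480×10^8 Pa = 0.1480 GPa
granite: 2650 kg/m³ × 10 m/s² × 39040 m = 1.035×10^9 Pa = 1.035 GPa
Total = 0.09101 + 0.1480 + 1.035 = 1.2735 GPa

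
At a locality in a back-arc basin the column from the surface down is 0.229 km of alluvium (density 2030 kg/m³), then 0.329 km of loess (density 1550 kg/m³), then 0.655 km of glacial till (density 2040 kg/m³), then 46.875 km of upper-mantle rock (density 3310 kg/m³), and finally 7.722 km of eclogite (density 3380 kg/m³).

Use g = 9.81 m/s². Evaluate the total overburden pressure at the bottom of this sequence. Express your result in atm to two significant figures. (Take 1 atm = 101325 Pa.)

alluvium: 2030 kg/m³ × 9.81 m/s² × 229 m = 4.560×10^6 Pa = 45.01 atm
loess: 1550 kg/m³ × 9.81 m/s² × 329 m = 5.003×10^6 Pa = 49.37 atm
glacial till: 2040 kg/m³ × 9.81 m/s² × 655 m = 1.311×10^7 Pa = 129.4 atm
upper-mantle rock: 3310 kg/m³ × 9.81 m/s² × 46875 m = 1.522×10^9 Pa = 15022 atm
eclogite: 3380 kg/m³ × 9.81 m/s² × 7722 m = 2.560×10^8 Pa = 2527 atm
Total = 45.01 + 49.37 + 129.4 + 15022 + 2527 = 17772 atm

18000 atm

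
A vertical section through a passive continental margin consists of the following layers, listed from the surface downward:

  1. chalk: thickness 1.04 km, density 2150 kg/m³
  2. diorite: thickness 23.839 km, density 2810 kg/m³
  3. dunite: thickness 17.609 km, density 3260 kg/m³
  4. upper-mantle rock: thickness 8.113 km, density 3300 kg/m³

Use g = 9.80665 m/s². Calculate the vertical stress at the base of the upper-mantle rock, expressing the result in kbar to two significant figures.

15 kbar

chalk: 2150 kg/m³ × 9.80665 m/s² × 1040 m = 2.193×10^7 Pa = 0.2193 kbar
diorite: 2810 kg/m³ × 9.80665 m/s² × 23839 m = 6.569×10^8 Pa = 6.569 kbar
dunite: 3260 kg/m³ × 9.80665 m/s² × 17609 m = 5.630×10^8 Pa = 5.630 kbar
upper-mantle rock: 3300 kg/m³ × 9.80665 m/s² × 8113 m = 2.626×10^8 Pa = 2.626 kbar
Total = 0.2193 + 6.569 + 5.630 + 2.626 = 15.044 kbar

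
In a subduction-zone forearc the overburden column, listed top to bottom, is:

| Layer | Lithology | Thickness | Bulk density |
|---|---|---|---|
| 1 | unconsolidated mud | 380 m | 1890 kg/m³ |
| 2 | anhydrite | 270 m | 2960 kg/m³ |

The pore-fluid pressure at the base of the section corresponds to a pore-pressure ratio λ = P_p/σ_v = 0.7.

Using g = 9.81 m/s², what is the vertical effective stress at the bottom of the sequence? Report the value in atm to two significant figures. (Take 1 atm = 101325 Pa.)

44 atm

Overburden (lithostatic) stress σ_v:
unconsolidated mud: 1890 kg/m³ × 9.81 m/s² × 380 m = 7.046×10^6 Pa = 7.046 MPa
anhydrite: 2960 kg/m³ × 9.81 m/s² × 270 m = 7.840×10^6 Pa = 7.840 MPa
Total = 7.046 + 7.840 = 14.886 MPa
Pore pressure P_p = λ·σ_v = 0.7 × 14.89 MPa = 10.42 MPa
Effective stress σ' = σ_v − P_p = 14.89 − 10.42 = 4.4657 MPa = 44.073 atm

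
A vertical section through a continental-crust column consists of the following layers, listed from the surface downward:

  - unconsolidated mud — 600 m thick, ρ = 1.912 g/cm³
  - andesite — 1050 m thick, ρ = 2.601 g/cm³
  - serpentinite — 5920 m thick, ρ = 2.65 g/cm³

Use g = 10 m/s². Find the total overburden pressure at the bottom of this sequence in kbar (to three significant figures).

unconsolidated mud: 1912 kg/m³ × 10 m/s² × 600 m = 1.147×10^7 Pa = 0.1147 kbar
andesite: 2601 kg/m³ × 10 m/s² × 1050 m = 2.731×10^7 Pa = 0.2731 kbar
serpentinite: 2650 kg/m³ × 10 m/s² × 5920 m = 1.569×10^8 Pa = 1.569 kbar
Total = 0.1147 + 0.2731 + 1.569 = 1.9566 kbar

1.96 kbar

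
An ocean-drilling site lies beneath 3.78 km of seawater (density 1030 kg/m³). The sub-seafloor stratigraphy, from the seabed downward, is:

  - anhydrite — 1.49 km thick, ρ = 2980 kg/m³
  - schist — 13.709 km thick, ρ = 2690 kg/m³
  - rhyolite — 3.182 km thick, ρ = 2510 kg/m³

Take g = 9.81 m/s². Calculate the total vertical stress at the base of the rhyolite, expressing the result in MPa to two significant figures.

520 MPa

seawater: 1030 kg/m³ × 9.81 m/s² × 3780 m = 3.819×10^7 Pa = 38.19 MPa
anhydrite: 2980 kg/m³ × 9.81 m/s² × 1490 m = 4.356×10^7 Pa = 43.56 MPa
schist: 2690 kg/m³ × 9.81 m/s² × 13709 m = 3.618×10^8 Pa = 361.8 MPa
rhyolite: 2510 kg/m³ × 9.81 m/s² × 3182 m = 7.835×10^7 Pa = 78.35 MPa
Total = 38.19 + 43.56 + 361.8 + 78.35 = 521.87 MPa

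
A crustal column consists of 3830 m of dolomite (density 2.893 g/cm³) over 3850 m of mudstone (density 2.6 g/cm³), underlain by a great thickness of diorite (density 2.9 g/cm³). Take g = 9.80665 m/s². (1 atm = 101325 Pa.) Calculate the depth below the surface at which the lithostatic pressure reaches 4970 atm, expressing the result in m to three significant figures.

18100 m

Pressure at base of upper layers: 2893×9.80665×3830 + 2600×9.80665×3850 = 2.068×10^8 Pa = 2041 atm
Remaining pressure to be supplied by diorite: 5.036×10^8 − 2.068×10^8 = 2.968×10^8 Pa
Additional depth in diorite = 2.968×10^8 Pa / (2900 kg/m³ × 9.80665 m/s²) = 10435 m
Total depth = 7680 m + 10435 m = 18115 m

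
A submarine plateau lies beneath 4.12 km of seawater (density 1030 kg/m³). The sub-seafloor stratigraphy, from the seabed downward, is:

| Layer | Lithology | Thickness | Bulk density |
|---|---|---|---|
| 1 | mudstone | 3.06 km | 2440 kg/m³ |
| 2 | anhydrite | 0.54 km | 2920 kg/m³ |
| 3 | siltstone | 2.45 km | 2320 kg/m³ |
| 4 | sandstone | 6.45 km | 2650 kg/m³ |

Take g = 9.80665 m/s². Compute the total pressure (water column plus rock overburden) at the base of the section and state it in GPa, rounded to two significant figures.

seawater: 1030 kg/m³ × 9.80665 m/s² × 4120 m = 4.162×10^7 Pa = 0.04162 GPa
mudstone: 2440 kg/m³ × 9.80665 m/s² × 3060 m = 7.322×10^7 Pa = 0.07322 GPa
anhydrite: 2920 kg/m³ × 9.80665 m/s² × 540 m = 1.546×10^7 Pa = 0.01546 GPa
siltstone: 2320 kg/m³ × 9.80665 m/s² × 2450 m = 5.574×10^7 Pa = 0.05574 GPa
sandstone: 2650 kg/m³ × 9.80665 m/s² × 6450 m = 1.676×10^8 Pa = 0.1676 GPa
Total = 0.04162 + 0.07322 + 0.01546 + 0.05574 + 0.1676 = 0.35366 GPa

0.35 GPa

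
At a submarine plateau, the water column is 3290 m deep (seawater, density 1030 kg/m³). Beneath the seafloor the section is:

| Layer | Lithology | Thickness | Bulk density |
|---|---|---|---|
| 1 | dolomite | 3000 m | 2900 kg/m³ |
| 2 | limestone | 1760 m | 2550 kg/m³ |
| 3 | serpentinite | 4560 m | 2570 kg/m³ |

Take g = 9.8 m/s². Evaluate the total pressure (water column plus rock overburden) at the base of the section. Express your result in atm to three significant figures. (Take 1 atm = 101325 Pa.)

seawater: 1030 kg/m³ × 9.8 m/s² × 3290 m = 3.321×10^7 Pa = 327.7 atm
dolomite: 2900 kg/m³ × 9.8 m/s² × 3000 m = 8.526×10^7 Pa = 841.5 atm
limestone: 2550 kg/m³ × 9.8 m/s² × 1760 m = 4.398×10^7 Pa = 434.1 atm
serpentinite: 2570 kg/m³ × 9.8 m/s² × 4560 m = 1.148×10^8 Pa = 1133 atm
Total = 327.7 + 841.5 + 434.1 + 1133 = 2736.7 atm

2740 atm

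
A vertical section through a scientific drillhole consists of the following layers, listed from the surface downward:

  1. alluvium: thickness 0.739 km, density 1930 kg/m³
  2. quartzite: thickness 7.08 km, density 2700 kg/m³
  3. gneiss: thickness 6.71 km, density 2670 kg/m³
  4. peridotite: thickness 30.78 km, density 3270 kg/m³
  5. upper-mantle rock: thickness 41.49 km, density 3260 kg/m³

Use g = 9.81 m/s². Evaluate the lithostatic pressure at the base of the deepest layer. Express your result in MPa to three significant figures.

alluvium: 1930 kg/m³ × 9.81 m/s² × 739 m = 1.399×10^7 Pa = 13.99 MPa
quartzite: 2700 kg/m³ × 9.81 m/s² × 7080 m = 1.875×10^8 Pa = 187.5 MPa
gneiss: 2670 kg/m³ × 9.81 m/s² × 6710 m = 1.758×10^8 Pa = 175.8 MPa
peridotite: 3270 kg/m³ × 9.81 m/s² × 30780 m = 9.874×10^8 Pa = 987.4 MPa
upper-mantle rock: 3260 kg/m³ × 9.81 m/s² × 41490 m = 1.327×10^9 Pa = 1327 MPa
Total = 13.99 + 187.5 + 175.8 + 987.4 + 1327 = 2691.5 MPa

2690 MPa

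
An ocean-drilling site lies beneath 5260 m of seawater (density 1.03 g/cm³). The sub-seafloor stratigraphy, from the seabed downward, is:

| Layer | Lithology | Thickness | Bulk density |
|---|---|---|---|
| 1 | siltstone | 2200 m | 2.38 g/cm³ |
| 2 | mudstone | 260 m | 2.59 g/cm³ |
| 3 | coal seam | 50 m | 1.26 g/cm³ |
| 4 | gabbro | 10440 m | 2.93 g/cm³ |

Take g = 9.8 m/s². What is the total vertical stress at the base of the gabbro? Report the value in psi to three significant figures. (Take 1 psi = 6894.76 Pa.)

59700 psi

seawater: 1030 kg/m³ × 9.8 m/s² × 5260 m = 5.309×10^7 Pa = 7701 psi
siltstone: 2380 kg/m³ × 9.8 m/s² × 2200 m = 5.131×10^7 Pa = 7442 psi
mudstone: 2590 kg/m³ × 9.8 m/s² × 260 m = 6.599×10^6 Pa = 957.2 psi
coal seam: 1260 kg/m³ × 9.8 m/s² × 50 m = 6.174×10^5 Pa = 89.55 psi
gabbro: 2930 kg/m³ × 9.8 m/s² × 10440 m = 2.998×10^8 Pa = 43479 psi
Total = 7701 + 7442 + 957.2 + 89.55 + 43479 = 59668 psi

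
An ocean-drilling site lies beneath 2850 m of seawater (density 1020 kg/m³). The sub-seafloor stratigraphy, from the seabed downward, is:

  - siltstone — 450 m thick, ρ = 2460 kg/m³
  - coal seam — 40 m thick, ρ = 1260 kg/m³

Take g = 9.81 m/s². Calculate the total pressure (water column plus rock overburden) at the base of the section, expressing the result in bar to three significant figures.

seawater: 1020 kg/m³ × 9.81 m/s² × 2850 m = 2.852×10^7 Pa = 285.2 bar
siltstone: 2460 kg/m³ × 9.81 m/s² × 450 m = 1.086×10^7 Pa = 108.6 bar
coal seam: 1260 kg/m³ × 9.81 m/s² × 40 m = 4.944×10^5 Pa = 4.944 bar
Total = 285.2 + 108.6 + 4.944 = 398.72 bar

399 bar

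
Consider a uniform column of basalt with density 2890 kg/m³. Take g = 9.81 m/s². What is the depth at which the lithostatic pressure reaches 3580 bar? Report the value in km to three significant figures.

12.6 km

h = P/(ρg) = 3580 bar / (2890 kg/m³ × 9.81 m/s²) = 3.580×10^8 Pa / 28351 Pa/m = 12627 m
= 12.627 km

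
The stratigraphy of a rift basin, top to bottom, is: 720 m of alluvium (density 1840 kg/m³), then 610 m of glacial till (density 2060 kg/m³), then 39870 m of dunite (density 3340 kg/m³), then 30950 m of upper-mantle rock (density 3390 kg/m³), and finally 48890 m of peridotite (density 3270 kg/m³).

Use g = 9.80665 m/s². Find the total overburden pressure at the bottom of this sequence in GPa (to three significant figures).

alluvium: 1840 kg/m³ × 9.80665 m/s² × 720 m = 1.299×10^7 Pa = 0.01299 GPa
glacial till: 2060 kg/m³ × 9.80665 m/s² × 610 m = 1.232×10^7 Pa = 0.01232 GPa
dunite: 3340 kg/m³ × 9.80665 m/s² × 39870 m = 1.306×10^9 Pa = 1.306 GPa
upper-mantle rock: 3390 kg/m³ × 9.80665 m/s² × 30950 m = 1.029×10^9 Pa = 1.029 GPa
peridotite: 3270 kg/m³ × 9.80665 m/s² × 48890 m = 1.568×10^9 Pa = 1.568 GPa
Total = 0.01299 + 0.01232 + 1.306 + 1.029 + 1.568 = 3.9279 GPa

3.93 GPa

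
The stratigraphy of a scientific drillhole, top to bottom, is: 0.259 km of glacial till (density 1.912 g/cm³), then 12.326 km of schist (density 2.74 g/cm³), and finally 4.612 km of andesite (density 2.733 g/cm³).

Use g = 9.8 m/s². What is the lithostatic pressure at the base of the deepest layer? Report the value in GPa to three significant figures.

glacial till: 1912 kg/m³ × 9.8 m/s² × 259 m = 4.853×10^6 Pa = 4.853×10^-3 GPa
schist: 2740 kg/m³ × 9.8 m/s² × 12326 m = 3.310×10^8 Pa = 0.3310 GPa
andesite: 2733 kg/m³ × 9.8 m/s² × 4612 m = 1.235×10^8 Pa = 0.1235 GPa
Total = 4.853×10^-3 + 0.3310 + 0.1235 = 0.45936 GPa

0.459 GPa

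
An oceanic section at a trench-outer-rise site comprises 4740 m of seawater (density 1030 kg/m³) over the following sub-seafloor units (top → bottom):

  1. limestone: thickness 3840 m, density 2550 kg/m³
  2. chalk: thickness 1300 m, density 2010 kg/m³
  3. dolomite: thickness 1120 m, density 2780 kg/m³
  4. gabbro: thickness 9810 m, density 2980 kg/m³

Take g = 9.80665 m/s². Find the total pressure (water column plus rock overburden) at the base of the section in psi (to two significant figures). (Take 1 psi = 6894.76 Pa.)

seawater: 1030 kg/m³ × 9.80665 m/s² × 4740 m = 4.788×10^7 Pa = 6944 psi
limestone: 2550 kg/m³ × 9.80665 m/s² × 3840 m = 9.603×10^7 Pa = 13927 psi
chalk: 2010 kg/m³ × 9.80665 m/s² × 1300 m = 2.562×10^7 Pa = 3717 psi
dolomite: 2780 kg/m³ × 9.80665 m/s² × 1120 m = 3.053×10^7 Pa = 4429 psi
gabbro: 2980 kg/m³ × 9.80665 m/s² × 9810 m = 2.867×10^8 Pa = 41580 psi
Total = 6944 + 13927 + 3717 + 4429 + 41580 = 70597 psi

71000 psi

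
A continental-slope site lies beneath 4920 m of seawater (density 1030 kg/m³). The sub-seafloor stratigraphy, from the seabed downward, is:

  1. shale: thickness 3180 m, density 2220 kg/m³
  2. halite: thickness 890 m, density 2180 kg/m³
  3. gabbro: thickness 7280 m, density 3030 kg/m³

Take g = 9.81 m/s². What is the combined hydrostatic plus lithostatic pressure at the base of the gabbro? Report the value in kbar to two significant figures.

seawater: 1030 kg/m³ × 9.81 m/s² × 4920 m = 4.971×10^7 Pa = 0.4971 kbar
shale: 2220 kg/m³ × 9.81 m/s² × 3180 m = 6.925×10^7 Pa = 0.6925 kbar
halite: 2180 kg/m³ × 9.81 m/s² × 890 m = 1.903×10^7 Pa = 0.1903 kbar
gabbro: 3030 kg/m³ × 9.81 m/s² × 7280 m = 2.164×10^8 Pa = 2.164 kbar
Total = 0.4971 + 0.6925 + 0.1903 + 2.164 = 3.5439 kbar

3.5 kbar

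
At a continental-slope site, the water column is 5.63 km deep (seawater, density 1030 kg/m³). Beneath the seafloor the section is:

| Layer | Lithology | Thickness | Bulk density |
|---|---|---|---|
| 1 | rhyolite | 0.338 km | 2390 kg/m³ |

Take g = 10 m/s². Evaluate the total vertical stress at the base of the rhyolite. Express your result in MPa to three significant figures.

66.1 MPa

seawater: 1030 kg/m³ × 10 m/s² × 5630 m = 5.799×10^7 Pa = 57.99 MPa
rhyolite: 2390 kg/m³ × 10 m/s² × 338 m = 8.078×10^6 Pa = 8.078 MPa
Total = 57.99 + 8.078 = 66.067 MPa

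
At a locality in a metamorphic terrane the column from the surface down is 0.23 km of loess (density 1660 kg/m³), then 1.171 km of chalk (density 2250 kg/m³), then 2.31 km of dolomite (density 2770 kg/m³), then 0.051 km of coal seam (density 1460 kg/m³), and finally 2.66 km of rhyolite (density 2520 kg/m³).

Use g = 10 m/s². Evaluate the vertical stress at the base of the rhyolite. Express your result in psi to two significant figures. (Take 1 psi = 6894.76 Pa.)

loess: 1660 kg/m³ × 10 m/s² × 230 m = 3.818×10^6 Pa = 553.8 psi
chalk: 2250 kg/m³ × 10 m/s² × 1171 m = 2.635×10^7 Pa = 3821 psi
dolomite: 2770 kg/m³ × 10 m/s² × 2310 m = 6.399×10^7 Pa = 9281 psi
coal seam: 1460 kg/m³ × 10 m/s² × 51 m = 7.446×10^5 Pa = 108.0 psi
rhyolite: 2520 kg/m³ × 10 m/s² × 2660 m = 6.703×10^7 Pa = 9722 psi
Total = 553.8 + 3821 + 9281 + 108.0 + 9722 = 23486 psi

23000 psi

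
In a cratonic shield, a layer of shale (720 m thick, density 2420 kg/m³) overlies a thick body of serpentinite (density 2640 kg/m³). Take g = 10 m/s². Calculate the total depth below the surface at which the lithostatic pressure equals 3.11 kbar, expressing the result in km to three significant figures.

Pressure at base of upper layers: 2420×10×720 = 1.742×10^7 Pa = 0.1742 kbar
Remaining pressure to be supplied by serpentinite: 3.110×10^8 − 1.742×10^7 = 2.936×10^8 Pa
Additional depth in serpentinite = 2.936×10^8 Pa / (2640 kg/m³ × 10 m/s²) = 11120 m
Total depth = 720 m + 11120 m = 11840 m
= 11.840 km

11.8 km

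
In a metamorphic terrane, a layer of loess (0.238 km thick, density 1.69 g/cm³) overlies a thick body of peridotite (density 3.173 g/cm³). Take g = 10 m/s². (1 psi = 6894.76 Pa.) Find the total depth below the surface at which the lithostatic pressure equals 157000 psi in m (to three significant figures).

34200 m

Pressure at base of upper layers: 1690×10×238 = 4.022×10^6 Pa = 583.4 psi
Remaining pressure to be supplied by peridotite: 1.082×10^9 − 4.022×10^6 = 1.078×10^9 Pa
Additional depth in peridotite = 1.078×10^9 Pa / (3173 kg/m³ × 10 m/s²) = 33988 m
Total depth = 238 m + 33988 m = 34226 m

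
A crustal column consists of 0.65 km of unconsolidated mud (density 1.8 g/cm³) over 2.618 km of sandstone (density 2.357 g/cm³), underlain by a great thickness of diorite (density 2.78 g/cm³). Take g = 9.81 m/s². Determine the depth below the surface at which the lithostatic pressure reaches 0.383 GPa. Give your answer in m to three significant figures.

14700 m

Pressure at base of upper layers: 1800×9.81×650 + 2357×9.81×2618 = 7.201×10^7 Pa = 0.07201 GPa
Remaining pressure to be supplied by diorite: 3.830×10^8 − 7.201×10^7 = 3.110×10^8 Pa
Additional depth in diorite = 3.110×10^8 Pa / (2780 kg/m³ × 9.81 m/s²) = 11403 m
Total depth = 3268 m + 11403 m = 14671 m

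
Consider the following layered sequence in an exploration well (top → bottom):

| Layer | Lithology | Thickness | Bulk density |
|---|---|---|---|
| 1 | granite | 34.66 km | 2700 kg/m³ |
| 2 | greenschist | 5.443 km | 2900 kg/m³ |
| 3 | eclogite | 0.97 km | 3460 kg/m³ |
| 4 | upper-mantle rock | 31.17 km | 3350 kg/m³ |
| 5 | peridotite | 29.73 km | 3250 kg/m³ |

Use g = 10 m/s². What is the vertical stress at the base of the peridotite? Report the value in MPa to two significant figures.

3100 MPa

granite: 2700 kg/m³ × 10 m/s² × 34660 m = 9.358×10^8 Pa = 935.8 MPa
greenschist: 2900 kg/m³ × 10 m/s² × 5443 m = 1.578×10^8 Pa = 157.8 MPa
eclogite: 3460 kg/m³ × 10 m/s² × 970 m = 3.356×10^7 Pa = 33.56 MPa
upper-mantle rock: 3350 kg/m³ × 10 m/s² × 31170 m = 1.044×10^9 Pa = 1044 MPa
peridotite: 3250 kg/m³ × 10 m/s² × 29730 m = 9.662×10^8 Pa = 966.2 MPa
Total = 935.8 + 157.8 + 33.56 + 1044 + 966.2 = 3137.6 MPa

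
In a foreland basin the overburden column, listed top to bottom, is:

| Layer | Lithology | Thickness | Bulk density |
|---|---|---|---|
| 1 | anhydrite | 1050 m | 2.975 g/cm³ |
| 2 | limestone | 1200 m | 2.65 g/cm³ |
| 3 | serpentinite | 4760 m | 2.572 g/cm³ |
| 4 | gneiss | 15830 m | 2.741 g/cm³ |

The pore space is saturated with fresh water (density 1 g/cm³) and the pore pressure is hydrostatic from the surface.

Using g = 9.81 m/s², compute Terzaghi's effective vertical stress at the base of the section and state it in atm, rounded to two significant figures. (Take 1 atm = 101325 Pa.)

3800 atm

Overburden (lithostatic) stress σ_v:
anhydrite: 2975 kg/m³ × 9.81 m/s² × 1050 m = 3.064×10^7 Pa = 30.64 MPa
limestone: 2650 kg/m³ × 9.81 m/s² × 1200 m = 3.120×10^7 Pa = 31.20 MPa
serpentinite: 2572 kg/m³ × 9.81 m/s² × 4760 m = 1.201×10^8 Pa = 120.1 MPa
gneiss: 2741 kg/m³ × 9.81 m/s² × 15830 m = 4.257×10^8 Pa = 425.7 MPa
Total = 30.64 + 31.20 + 120.1 + 425.7 = 607.60 MPa
Pore pressure P_p = 1000 kg/m³ × 9.81 m/s² × 22840 m = 2.241×10^8 Pa = 224.1 MPa
Effective stress σ' = σ_v − P_p = 607.6 − 224.1 = 383.54 MPa = 3785.2 atm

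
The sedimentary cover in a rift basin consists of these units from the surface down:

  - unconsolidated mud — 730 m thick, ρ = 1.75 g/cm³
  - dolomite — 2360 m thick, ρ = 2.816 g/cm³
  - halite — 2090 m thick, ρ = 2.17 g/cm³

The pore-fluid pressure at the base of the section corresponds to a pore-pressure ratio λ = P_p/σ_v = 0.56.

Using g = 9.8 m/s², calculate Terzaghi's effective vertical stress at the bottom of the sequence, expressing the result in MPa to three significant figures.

Overburden (lithostatic) stress σ_v:
unconsolidated mud: 1750 kg/m³ × 9.8 m/s² × 730 m = 1.252×10^7 Pa = 12.52 MPa
dolomite: 2816 kg/m³ × 9.8 m/s² × 2360 m = 6.513×10^7 Pa = 65.13 MPa
halite: 2170 kg/m³ × 9.8 m/s² × 2090 m = 4.445×10^7 Pa = 44.45 MPa
Total = 12.52 + 65.13 + 44.45 = 122.09 MPa
Pore pressure P_p = λ·σ_v = 0.56 × 122.1 MPa = 68.37 MPa
Effective stress σ' = σ_v − P_p = 122.1 − 68.37 = 53.721 MPa

53.7 MPa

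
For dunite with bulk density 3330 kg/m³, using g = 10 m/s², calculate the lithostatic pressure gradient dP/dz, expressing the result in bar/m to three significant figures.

0.333 bar/m

dP/dz = ρg = 3330 kg/m³ × 10 m/s² = 33300 Pa/m
= 33300 Pa/m × (1 bar/m / 1.0000×10^5 Pa/m) = 0.33300 bar/m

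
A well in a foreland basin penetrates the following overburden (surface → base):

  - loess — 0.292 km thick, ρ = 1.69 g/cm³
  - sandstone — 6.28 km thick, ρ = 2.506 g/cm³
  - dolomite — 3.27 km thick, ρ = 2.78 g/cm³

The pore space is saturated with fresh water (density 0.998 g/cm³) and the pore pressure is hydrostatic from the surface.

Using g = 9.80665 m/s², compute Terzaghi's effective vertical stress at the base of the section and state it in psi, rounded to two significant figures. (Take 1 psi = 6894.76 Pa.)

22000 psi

Overburden (lithostatic) stress σ_v:
loess: 1690 kg/m³ × 9.80665 m/s² × 292 m = 4.839×10^6 Pa = 4.839 MPa
sandstone: 2506 kg/m³ × 9.80665 m/s² × 6280 m = 1.543×10^8 Pa = 154.3 MPa
dolomite: 2780 kg/m³ × 9.80665 m/s² × 3270 m = 8.915×10^7 Pa = 89.15 MPa
Total = 4.839 + 154.3 + 89.15 = 248.32 MPa
Pore pressure P_p = 998 kg/m³ × 9.80665 m/s² × 9842 m = 9.632×10^7 Pa = 96.32 MPa
Effective stress σ' = σ_v − P_p = 248.3 − 96.32 = 152.00 MPa = 22045 psi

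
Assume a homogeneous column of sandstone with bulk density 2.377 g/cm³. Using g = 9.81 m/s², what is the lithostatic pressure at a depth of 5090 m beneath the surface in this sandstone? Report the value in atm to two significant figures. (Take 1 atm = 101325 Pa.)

sandstone: 2377 kg/m³ × 9.81 m/s² × 5090 m = 1.187×10^8 Pa = 1171 atm

1200 atm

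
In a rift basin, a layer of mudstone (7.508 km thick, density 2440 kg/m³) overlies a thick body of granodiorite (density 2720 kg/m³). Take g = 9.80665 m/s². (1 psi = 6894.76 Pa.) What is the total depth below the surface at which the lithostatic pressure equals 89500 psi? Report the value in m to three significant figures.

23900 m

Pressure at base of upper layers: 2440×9.80665×7508 = 1.797×10^8 Pa = 26056 psi
Remaining pressure to be supplied by granodiorite: 6.171×10^8 − 1.797×10^8 = 4.374×10^8 Pa
Additional depth in granodiorite = 4.374×10^8 Pa / (2720 kg/m³ × 9.80665 m/s²) = 16399 m
Total depth = 7508 m + 16399 m = 23907 m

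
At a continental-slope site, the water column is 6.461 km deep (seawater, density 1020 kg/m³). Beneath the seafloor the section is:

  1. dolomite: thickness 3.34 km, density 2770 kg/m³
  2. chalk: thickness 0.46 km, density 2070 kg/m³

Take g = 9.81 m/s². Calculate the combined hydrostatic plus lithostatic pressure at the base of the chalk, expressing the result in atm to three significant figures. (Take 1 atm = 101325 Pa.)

seawater: 1020 kg/m³ × 9.81 m/s² × 6461 m = 6.465×10^7 Pa = 638.0 atm
dolomite: 2770 kg/m³ × 9.81 m/s² × 3340 m = 9.076×10^7 Pa = 895.7 atm
chalk: 2070 kg/m³ × 9.81 m/s² × 460 m = 9.341×10^6 Pa = 92.19 atm
Total = 638.0 + 895.7 + 92.19 = 1626.0 atm

1630 atm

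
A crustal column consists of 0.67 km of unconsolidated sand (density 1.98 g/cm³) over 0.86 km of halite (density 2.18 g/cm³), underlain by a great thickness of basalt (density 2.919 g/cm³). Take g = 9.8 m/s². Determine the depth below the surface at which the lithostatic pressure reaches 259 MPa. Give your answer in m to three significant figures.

9490 m

Pressure at base of upper layers: 1980×9.8×670 + 2180×9.8×860 = 3.137×10^7 Pa = 31.37 MPa
Remaining pressure to be supplied by basalt: 2.590×10^8 − 3.137×10^7 = 2.276×10^8 Pa
Additional depth in basalt = 2.276×10^8 Pa / (2919 kg/m³ × 9.8 m/s²) = 7957.2 m
Total depth = 1530 m + 7957.2 m = 9487.2 m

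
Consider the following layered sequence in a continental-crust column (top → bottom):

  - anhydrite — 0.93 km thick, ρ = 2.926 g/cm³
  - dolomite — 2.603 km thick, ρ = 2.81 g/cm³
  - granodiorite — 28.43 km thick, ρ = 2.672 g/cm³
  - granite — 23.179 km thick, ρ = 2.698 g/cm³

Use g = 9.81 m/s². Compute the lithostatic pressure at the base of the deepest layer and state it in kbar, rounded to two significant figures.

anhydrite: 2926 kg/m³ × 9.81 m/s² × 930 m = 2.669×10^7 Pa = 0.2669 kbar
dolomite: 2810 kg/m³ × 9.81 m/s² × 2603 m = 7.175×10^7 Pa = 0.7175 kbar
granodiorite: 2672 kg/m³ × 9.81 m/s² × 28430 m = 7.452×10^8 Pa = 7.452 kbar
granite: 2698 kg/m³ × 9.81 m/s² × 23179 m = 6.135×10^8 Pa = 6.135 kbar
Total = 0.2669 + 0.7175 + 7.452 + 6.135 = 14.572 kbar

15 kbar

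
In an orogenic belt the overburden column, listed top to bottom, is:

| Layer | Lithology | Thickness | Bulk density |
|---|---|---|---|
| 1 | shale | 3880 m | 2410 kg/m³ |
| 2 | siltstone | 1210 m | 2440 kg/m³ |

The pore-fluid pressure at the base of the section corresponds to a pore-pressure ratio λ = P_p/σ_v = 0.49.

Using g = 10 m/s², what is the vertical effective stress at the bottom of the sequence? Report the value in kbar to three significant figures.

Overburden (lithostatic) stress σ_v:
shale: 2410 kg/m³ × 10 m/s² × 3880 m = 9.351×10^7 Pa = 93.51 MPa
siltstone: 2440 kg/m³ × 10 m/s² × 1210 m = 2.952×10^7 Pa = 29.52 MPa
Total = 93.51 + 29.52 = 123.03 MPa
Pore pressure P_p = λ·σ_v = 0.49 × 123.0 MPa = 60.29 MPa
Effective stress σ' = σ_v − P_p = 123.0 − 60.29 = 62.746 MPa = 0.62746 kbar

0.627 kbar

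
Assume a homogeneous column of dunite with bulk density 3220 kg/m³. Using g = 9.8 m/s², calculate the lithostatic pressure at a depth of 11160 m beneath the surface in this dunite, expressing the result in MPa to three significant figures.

352 MPa

dunite: 3220 kg/m³ × 9.8 m/s² × 11160 m = 3.522×10^8 Pa = 352.2 MPa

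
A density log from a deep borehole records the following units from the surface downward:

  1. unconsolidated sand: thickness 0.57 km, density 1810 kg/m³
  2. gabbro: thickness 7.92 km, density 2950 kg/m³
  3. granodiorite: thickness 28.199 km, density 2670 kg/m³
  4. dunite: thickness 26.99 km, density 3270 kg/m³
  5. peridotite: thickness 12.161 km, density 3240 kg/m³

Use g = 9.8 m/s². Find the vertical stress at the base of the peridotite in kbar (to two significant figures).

unconsolidated sand: 1810 kg/m³ × 9.8 m/s² × 570 m = 1.011×10^7 Pa = 0.1011 kbar
gabbro: 2950 kg/m³ × 9.8 m/s² × 7920 m = 2.290×10^8 Pa = 2.290 kbar
granodiorite: 2670 kg/m³ × 9.8 m/s² × 28199 m = 7.379×10^8 Pa = 7.379 kbar
dunite: 3270 kg/m³ × 9.8 m/s² × 26990 m = 8.649×10^8 Pa = 8.649 kbar
peridotite: 3240 kg/m³ × 9.8 m/s² × 12161 m = 3.861×10^8 Pa = 3.861 kbar
Total = 0.1011 + 2.290 + 7.379 + 8.649 + 3.861 = 22.280 kbar

22 kbar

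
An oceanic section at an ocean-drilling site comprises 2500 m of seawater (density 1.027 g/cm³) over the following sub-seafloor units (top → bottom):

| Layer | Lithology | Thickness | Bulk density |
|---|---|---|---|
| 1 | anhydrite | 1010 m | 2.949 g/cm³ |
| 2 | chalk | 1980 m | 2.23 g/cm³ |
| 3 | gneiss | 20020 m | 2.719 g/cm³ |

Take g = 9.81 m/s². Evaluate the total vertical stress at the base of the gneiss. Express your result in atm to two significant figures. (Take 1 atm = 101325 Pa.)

6200 atm

seawater: 1027 kg/m³ × 9.81 m/s² × 2500 m = 2.519×10^7 Pa = 248.6 atm
anhydrite: 2949 kg/m³ × 9.81 m/s² × 1010 m = 2.922×10^7 Pa = 288.4 atm
chalk: 2230 kg/m³ × 9.81 m/s² × 1980 m = 4.332×10^7 Pa = 427.5 atm
gneiss: 2719 kg/m³ × 9.81 m/s² × 20020 m = 5.340×10^8 Pa = 5270 atm
Total = 248.6 + 288.4 + 427.5 + 5270 = 6234.6 atm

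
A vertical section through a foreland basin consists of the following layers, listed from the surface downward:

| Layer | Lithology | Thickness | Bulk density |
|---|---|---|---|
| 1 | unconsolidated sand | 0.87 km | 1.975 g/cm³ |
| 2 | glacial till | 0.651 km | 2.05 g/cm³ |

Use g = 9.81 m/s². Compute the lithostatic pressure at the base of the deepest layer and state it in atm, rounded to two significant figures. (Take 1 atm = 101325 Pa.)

300 atm

unconsolidated sand: 1975 kg/m³ × 9.81 m/s² × 870 m = 1.686×10^7 Pa = 166.4 atm
glacial till: 2050 kg/m³ × 9.81 m/s² × 651 m = 1.309×10^7 Pa = 129.2 atm
Total = 166.4 + 129.2 = 295.56 atm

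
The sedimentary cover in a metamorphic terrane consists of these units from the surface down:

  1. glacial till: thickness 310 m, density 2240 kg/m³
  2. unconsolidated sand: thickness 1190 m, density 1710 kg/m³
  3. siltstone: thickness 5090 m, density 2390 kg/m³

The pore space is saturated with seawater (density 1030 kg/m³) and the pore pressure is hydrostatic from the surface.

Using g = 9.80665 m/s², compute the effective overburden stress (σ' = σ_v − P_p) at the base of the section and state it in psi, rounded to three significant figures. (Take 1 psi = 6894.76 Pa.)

11500 psi

Overburden (lithostatic) stress σ_v:
glacial till: 2240 kg/m³ × 9.80665 m/s² × 310 m = 6.810×10^6 Pa = 6.810 MPa
unconsolidated sand: 1710 kg/m³ × 9.80665 m/s² × 1190 m = 1.996×10^7 Pa = 19.96 MPa
siltstone: 2390 kg/m³ × 9.80665 m/s² × 5090 m = 1.193×10^8 Pa = 119.3 MPa
Total = 6.810 + 19.96 + 119.3 = 146.06 MPa
Pore pressure P_p = 1030 kg/m³ × 9.80665 m/s² × 6590 m = 6.656×10^7 Pa = 66.56 MPa
Effective stress σ' = σ_v − P_p = 146.1 − 66.56 = 79.500 MPa = 11530 psi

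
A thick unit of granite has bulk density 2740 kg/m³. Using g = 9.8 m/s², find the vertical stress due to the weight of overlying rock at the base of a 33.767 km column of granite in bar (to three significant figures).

granite: 2740 kg/m³ × 9.8 m/s² × 33767 m = 9.067×10^8 Pa = 9067 bar

9070 bar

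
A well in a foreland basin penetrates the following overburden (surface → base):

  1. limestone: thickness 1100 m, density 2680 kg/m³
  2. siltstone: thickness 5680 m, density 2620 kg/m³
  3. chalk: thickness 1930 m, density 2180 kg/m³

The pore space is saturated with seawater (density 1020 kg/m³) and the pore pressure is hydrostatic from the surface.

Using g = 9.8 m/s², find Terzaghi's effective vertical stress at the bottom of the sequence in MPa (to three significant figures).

Overburden (lithostatic) stress σ_v:
limestone: 2680 kg/m³ × 9.8 m/s² × 1100 m = 2.889×10^7 Pa = 28.89 MPa
siltstone: 2620 kg/m³ × 9.8 m/s² × 5680 m = 1.458×10^8 Pa = 145.8 MPa
chalk: 2180 kg/m³ × 9.8 m/s² × 1930 m = 4.123×10^7 Pa = 41.23 MPa
Total = 28.89 + 145.8 + 41.23 = 215.96 MPa
Pore pressure P_p = 1020 kg/m³ × 9.8 m/s² × 8710 m = 8.707×10^7 Pa = 87.07 MPa
Effective stress σ' = σ_v − P_p = 216.0 − 87.07 = 128.90 MPa

129 MPa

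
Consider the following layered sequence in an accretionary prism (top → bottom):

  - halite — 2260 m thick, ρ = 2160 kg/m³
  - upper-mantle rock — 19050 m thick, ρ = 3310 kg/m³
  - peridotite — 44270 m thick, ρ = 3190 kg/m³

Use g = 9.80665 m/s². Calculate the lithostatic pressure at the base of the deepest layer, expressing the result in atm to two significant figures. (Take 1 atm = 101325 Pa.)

20000 atm

halite: 2160 kg/m³ × 9.80665 m/s² × 2260 m = 4.787×10^7 Pa = 472.5 atm
upper-mantle rock: 3310 kg/m³ × 9.80665 m/s² × 19050 m = 6.184×10^8 Pa = 6103 atm
peridotite: 3190 kg/m³ × 9.80665 m/s² × 44270 m = 1.385×10^9 Pa = 13668 atm
Total = 472.5 + 6103 + 13668 = 20243 atm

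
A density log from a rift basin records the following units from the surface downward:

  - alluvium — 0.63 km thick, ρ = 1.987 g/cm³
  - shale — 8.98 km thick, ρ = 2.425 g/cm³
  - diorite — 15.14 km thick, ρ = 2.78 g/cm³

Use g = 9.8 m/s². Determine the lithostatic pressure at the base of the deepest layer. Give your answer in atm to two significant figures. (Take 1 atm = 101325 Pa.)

6300 atm

alluvium: 1987 kg/m³ × 9.8 m/s² × 630 m = 1.227×10^7 Pa = 121.1 atm
shale: 2425 kg/m³ × 9.8 m/s² × 8980 m = 2.134×10^8 Pa = 2106 atm
diorite: 2780 kg/m³ × 9.8 m/s² × 15140 m = 4.125×10^8 Pa = 4071 atm
Total = 121.1 + 2106 + 4071 = 6298.1 atm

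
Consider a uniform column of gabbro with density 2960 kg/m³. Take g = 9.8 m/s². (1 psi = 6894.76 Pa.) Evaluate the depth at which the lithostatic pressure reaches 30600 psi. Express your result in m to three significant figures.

7270 m

h = P/(ρg) = 30600 psi / (2960 kg/m³ × 9.8 m/s²) = 2.110×10^8 Pa / 29008 Pa/m = 7273.2 m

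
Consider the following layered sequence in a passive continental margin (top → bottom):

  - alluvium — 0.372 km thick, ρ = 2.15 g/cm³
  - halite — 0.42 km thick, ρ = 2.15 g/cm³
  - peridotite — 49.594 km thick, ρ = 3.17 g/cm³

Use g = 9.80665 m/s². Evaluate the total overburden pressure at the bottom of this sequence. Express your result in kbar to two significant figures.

16 kbar

alluvium: 2150 kg/m³ × 9.80665 m/s² × 372 m = 7.843×10^6 Pa = 0.07843 kbar
halite: 2150 kg/m³ × 9.80665 m/s² × 420 m = 8.855×10^6 Pa = 0.08855 kbar
peridotite: 3170 kg/m³ × 9.80665 m/s² × 49594 m = 1.542×10^9 Pa = 15.42 kbar
Total = 0.07843 + 0.08855 + 15.42 = 15.584 kbar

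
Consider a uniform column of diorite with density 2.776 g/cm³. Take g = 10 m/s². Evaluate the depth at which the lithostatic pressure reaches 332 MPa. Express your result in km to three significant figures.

h = P/(ρg) = 332 MPa / (2776 kg/m³ × 10 m/s²) = 3.320×10^8 Pa / 27760 Pa/m = 11960 m
= 11.960 km

12.0 km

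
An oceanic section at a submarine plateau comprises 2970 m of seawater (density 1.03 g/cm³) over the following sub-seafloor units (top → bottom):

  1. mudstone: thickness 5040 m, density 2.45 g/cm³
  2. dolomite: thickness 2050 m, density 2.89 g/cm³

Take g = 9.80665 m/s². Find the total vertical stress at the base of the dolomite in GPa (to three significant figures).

0.209 GPa

seawater: 1030 kg/m³ × 9.80665 m/s² × 2970 m = 3.000×10^7 Pa = 0.03000 GPa
mudstone: 2450 kg/m³ × 9.80665 m/s² × 5040 m = 1.211×10^8 Pa = 0.1211 GPa
dolomite: 2890 kg/m³ × 9.80665 m/s² × 2050 m = 5.810×10^7 Pa = 0.05810 GPa
Total = 0.03000 + 0.1211 + 0.05810 = 0.20919 GPa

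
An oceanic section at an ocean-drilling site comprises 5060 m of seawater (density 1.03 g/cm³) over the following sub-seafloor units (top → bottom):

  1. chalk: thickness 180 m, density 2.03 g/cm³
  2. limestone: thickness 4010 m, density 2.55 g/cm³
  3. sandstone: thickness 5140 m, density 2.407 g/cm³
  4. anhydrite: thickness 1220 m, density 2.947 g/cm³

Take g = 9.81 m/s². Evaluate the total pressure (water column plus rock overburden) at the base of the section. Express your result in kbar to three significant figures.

3.12 kbar

seawater: 1030 kg/m³ × 9.81 m/s² × 5060 m = 5.113×10^7 Pa = 0.5113 kbar
chalk: 2030 kg/m³ × 9.81 m/s² × 180 m = 3.585×10^6 Pa = 0.03585 kbar
limestone: 2550 kg/m³ × 9.81 m/s² × 4010 m = 1.003×10^8 Pa = 1.003 kbar
sandstone: 2407 kg/m³ × 9.81 m/s² × 5140 m = 1.214×10^8 Pa = 1.214 kbar
anhydrite: 2947 kg/m³ × 9.81 m/s² × 1220 m = 3.527×10^7 Pa = 0.3527 kbar
Total = 0.5113 + 0.03585 + 1.003 + 1.214 + 0.3527 = 3.1166 kbar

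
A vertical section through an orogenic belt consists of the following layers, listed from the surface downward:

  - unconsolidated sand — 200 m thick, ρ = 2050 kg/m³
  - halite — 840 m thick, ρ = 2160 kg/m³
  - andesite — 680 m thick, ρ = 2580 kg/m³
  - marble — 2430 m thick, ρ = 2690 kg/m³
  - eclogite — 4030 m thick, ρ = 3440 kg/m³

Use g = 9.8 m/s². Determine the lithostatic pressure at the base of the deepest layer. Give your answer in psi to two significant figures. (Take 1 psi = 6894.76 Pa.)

35000 psi

unconsolidated sand: 2050 kg/m³ × 9.8 m/s² × 200 m = 4.018×10^6 Pa = 582.8 psi
halite: 2160 kg/m³ × 9.8 m/s² × 840 m = 1.778×10^7 Pa = 2579 psi
andesite: 2580 kg/m³ × 9.8 m/s² × 680 m = 1.719×10^7 Pa = 2494 psi
marble: 2690 kg/m³ × 9.8 m/s² × 2430 m = 6.406×10^7 Pa = 9291 psi
eclogite: 3440 kg/m³ × 9.8 m/s² × 4030 m = 1.359×10^8 Pa = 19705 psi
Total = 582.8 + 2579 + 2494 + 9291 + 19705 = 34651 psi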